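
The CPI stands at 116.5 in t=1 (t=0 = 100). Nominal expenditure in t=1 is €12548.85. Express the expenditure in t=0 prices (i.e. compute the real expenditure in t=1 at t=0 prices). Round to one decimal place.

10771.5

Real = Nominal ÷ (Index/100) = 12548.85 ÷ (116.5/100)
     = 12548.85 ÷ 1.165 = 10771.5451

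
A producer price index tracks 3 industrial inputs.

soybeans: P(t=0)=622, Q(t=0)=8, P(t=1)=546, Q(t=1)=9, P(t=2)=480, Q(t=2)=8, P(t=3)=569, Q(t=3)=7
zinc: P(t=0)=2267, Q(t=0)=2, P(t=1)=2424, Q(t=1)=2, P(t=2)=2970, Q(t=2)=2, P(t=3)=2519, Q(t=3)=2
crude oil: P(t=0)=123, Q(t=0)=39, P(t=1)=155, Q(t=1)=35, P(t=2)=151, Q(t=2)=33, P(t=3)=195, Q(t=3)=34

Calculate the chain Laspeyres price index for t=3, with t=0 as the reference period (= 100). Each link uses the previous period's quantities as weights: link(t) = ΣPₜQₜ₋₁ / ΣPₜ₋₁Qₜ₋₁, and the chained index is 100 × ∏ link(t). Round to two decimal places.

118.52

Link t=0→t=1:
ΣP(t=1)Q(t=0) = 546×8 + 2424×2 + 155×39 = 4368 + 4848 + 6045 = 15261
ΣP(t=0)Q(t=0) = 622×8 + 2267×2 + 123×39 = 4976 + 4534 + 4797 = 14307
link = 15261/14307 = 1.066681
Link t=1→t=2:
ΣP(t=2)Q(t=1) = 480×9 + 2970×2 + 151×35 = 4320 + 5940 + 5285 = 15545
ΣP(t=1)Q(t=1) = 546×9 + 2424×2 + 155×35 = 4914 + 4848 + 5425 = 15187
link = 15545/15187 = 1.023573
Link t=2→t=3:
ΣP(t=3)Q(t=2) = 569×8 + 2519×2 + 195×33 = 4552 + 5038 + 6435 = 16025
ΣP(t=2)Q(t=2) = 480×8 + 2970×2 + 151×33 = 3840 + 5940 + 4983 = 14763
link = 16025/14763 = 1.085484
Chained index = 100 × 1.066681 × 1.023573 × 1.085484 = 118.5159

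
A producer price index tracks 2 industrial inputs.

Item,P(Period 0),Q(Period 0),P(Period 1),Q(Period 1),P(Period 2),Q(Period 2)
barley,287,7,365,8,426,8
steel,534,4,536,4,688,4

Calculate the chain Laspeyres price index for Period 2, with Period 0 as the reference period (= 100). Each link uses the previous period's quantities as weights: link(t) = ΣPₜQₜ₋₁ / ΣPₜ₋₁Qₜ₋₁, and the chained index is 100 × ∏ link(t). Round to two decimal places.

Link Period 0→Period 1:
ΣP(Period 1)Q(Period 0) = 365×7 + 536×4 = 2555 + 2144 = 4699
ΣP(Period 0)Q(Period 0) = 287×7 + 534×4 = 2009 + 2136 = 4145
link = 4699/4145 = 1.133655
Link Period 1→Period 2:
ΣP(Period 2)Q(Period 1) = 426×8 + 688×4 = 3408 + 2752 = 6160
ΣP(Period 1)Q(Period 1) = 365×8 + 536×4 = 2920 + 2144 = 5064
link = 6160/5064 = 1.216430
Chained index = 100 × 1.133655 × 1.216430 = 137.9012

137.90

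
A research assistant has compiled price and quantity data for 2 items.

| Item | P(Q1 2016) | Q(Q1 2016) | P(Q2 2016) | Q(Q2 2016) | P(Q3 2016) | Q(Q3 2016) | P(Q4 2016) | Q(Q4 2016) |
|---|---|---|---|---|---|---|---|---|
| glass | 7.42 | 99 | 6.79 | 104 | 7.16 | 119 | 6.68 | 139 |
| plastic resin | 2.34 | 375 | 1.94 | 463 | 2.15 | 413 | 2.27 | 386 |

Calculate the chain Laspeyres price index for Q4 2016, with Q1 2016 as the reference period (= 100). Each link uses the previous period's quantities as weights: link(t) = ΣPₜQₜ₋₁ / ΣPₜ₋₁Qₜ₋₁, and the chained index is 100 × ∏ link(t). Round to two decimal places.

Link Q1 2016→Q2 2016:
ΣP(Q2 2016)Q(Q1 2016) = 6.79×99 + 1.94×375 = 672.21 + 727.5 = 1399.71
ΣP(Q1 2016)Q(Q1 2016) = 7.42×99 + 2.34×375 = 734.58 + 877.5 = 1612.08
link = 1399.71/1612.08 = 0.868263
Link Q2 2016→Q3 2016:
ΣP(Q3 2016)Q(Q2 2016) = 7.16×104 + 2.15×463 = 744.64 + 995.45 = 1740.09
ΣP(Q2 2016)Q(Q2 2016) = 6.79×104 + 1.94×463 = 706.16 + 898.22 = 1604.38
link = 1740.09/1604.38 = 1.084587
Link Q3 2016→Q4 2016:
ΣP(Q4 2016)Q(Q3 2016) = 6.68×119 + 2.27×413 = 794.92 + 937.51 = 1732.43
ΣP(Q3 2016)Q(Q3 2016) = 7.16×119 + 2.15×413 = 852.04 + 887.95 = 1739.99
link = 1732.43/1739.99 = 0.995655
Chained index = 100 × 0.868263 × 1.084587 × 0.995655 = 93.7616

93.76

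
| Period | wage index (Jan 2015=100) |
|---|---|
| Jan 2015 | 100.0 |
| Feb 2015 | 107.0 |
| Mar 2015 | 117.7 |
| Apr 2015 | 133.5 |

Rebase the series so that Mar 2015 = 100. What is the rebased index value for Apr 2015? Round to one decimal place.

Rebased(Apr 2015) = 133.5 / 117.7 × 100 = 113.4240

113.4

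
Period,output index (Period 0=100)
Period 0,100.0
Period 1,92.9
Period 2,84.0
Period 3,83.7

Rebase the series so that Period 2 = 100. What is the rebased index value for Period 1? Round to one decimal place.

Rebased(Period 1) = 92.9 / 84.0 × 100 = 110.5952

110.6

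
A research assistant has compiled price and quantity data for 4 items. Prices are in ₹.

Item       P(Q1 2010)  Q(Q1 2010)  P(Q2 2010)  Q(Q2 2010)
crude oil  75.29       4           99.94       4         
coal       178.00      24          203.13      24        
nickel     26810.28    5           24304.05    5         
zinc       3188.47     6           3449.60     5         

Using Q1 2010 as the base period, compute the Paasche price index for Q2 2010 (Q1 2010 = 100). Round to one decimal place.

93.2

Paasche price index uses current-period quantities as weights.
ΣP(Q2 2010)·Q(Q2 2010) = 99.94×4 + 203.13×24 + 24304.05×5 + 3449.60×5 = 399.76 + 4875.12 + 121520.25 + 17248 = 144043.13
ΣP(Q1 2010)·Q(Q2 2010) = 75.29×4 + 178.00×24 + 26810.28×5 + 3188.47×5 = 301.16 + 4272 + 134051.4 + 15942.35 = 154566.91
Index = 144043.13 / 154566.91 × 100 = 93.1914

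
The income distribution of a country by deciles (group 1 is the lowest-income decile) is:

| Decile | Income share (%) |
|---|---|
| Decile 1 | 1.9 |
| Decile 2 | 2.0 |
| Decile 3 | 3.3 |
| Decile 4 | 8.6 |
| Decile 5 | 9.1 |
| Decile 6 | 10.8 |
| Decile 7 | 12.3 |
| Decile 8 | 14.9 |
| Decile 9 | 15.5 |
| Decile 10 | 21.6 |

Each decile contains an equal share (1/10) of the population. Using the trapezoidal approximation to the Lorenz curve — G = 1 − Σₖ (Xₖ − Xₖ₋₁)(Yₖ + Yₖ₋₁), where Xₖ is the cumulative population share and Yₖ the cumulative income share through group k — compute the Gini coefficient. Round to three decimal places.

Cumulative income shares Yₖ: 0.0190, 0.0390, 0.0720, 0.1580, 0.2490, 0.3570, 0.4800, 0.6290, 0.7840, 1.0000
Σ (Xₖ−Xₖ₋₁)(Yₖ+Yₖ₋₁) = (1/10)(0.0190+0.0000) + (1/10)(0.0390+0.0190) + (1/10)(0.0720+0.0390) + (1/10)(0.1580+0.0720) + (1/10)(0.2490+0.1580) + (1/10)(0.3570+0.2490) + (1/10)(0.4800+0.3570) + (1/10)(0.6290+0.4800) + (1/10)(0.7840+0.6290) + (1/10)(1.0000+0.7840)
  = 0.0019 + 0.0058 + 0.0111 + 0.0230 + 0.0407 + 0.0606 + 0.0837 + 0.1109 + 0.1413 + 0.1784 = 0.6574
G = 1 − 0.6574 = 0.3426

0.343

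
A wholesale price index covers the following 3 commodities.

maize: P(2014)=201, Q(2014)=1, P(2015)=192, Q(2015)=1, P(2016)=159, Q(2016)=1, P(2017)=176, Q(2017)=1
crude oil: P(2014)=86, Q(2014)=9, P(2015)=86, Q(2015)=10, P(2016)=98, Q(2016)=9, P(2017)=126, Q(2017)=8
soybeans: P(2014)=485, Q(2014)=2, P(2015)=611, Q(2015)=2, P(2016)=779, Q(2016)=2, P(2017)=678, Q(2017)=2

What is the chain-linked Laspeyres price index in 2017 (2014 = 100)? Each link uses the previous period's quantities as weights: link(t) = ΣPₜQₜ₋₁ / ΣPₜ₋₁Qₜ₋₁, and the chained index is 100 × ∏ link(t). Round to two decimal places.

Link 2014→2015:
ΣP(2015)Q(2014) = 192×1 + 86×9 + 611×2 = 192 + 774 + 1222 = 2188
ΣP(2014)Q(2014) = 201×1 + 86×9 + 485×2 = 201 + 774 + 970 = 1945
link = 2188/1945 = 1.124936
Link 2015→2016:
ΣP(2016)Q(2015) = 159×1 + 98×10 + 779×2 = 159 + 980 + 1558 = 2697
ΣP(2015)Q(2015) = 192×1 + 86×10 + 611×2 = 192 + 860 + 1222 = 2274
link = 2697/2274 = 1.186016
Link 2016→2017:
ΣP(2017)Q(2016) = 176×1 + 126×9 + 678×2 = 176 + 1134 + 1356 = 2666
ΣP(2016)Q(2016) = 159×1 + 98×9 + 779×2 = 159 + 882 + 1558 = 2599
link = 2666/2599 = 1.025779
Chained index = 100 × 1.124936 × 1.186016 × 1.025779 = 136.8586

136.86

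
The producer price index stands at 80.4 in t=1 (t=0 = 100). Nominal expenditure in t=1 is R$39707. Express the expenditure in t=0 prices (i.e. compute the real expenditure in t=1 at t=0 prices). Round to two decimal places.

49386.82

Real = Nominal ÷ (Index/100) = 39707 ÷ (80.4/100)
     = 39707 ÷ 0.804 = 49386.8159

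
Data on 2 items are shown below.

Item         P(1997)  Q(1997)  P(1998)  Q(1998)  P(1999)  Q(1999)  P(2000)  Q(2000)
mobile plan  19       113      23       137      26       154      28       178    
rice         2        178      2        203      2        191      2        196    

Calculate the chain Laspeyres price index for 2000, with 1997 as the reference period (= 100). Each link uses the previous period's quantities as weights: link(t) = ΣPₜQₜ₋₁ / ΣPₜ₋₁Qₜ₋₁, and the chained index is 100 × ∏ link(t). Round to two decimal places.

Link 1997→1998:
ΣP(1998)Q(1997) = 23×113 + 2×178 = 2599 + 356 = 2955
ΣP(1997)Q(1997) = 19×113 + 2×178 = 2147 + 356 = 2503
link = 2955/2503 = 1.180583
Link 1998→1999:
ΣP(1999)Q(1998) = 26×137 + 2×203 = 3562 + 406 = 3968
ΣP(1998)Q(1998) = 23×137 + 2×203 = 3151 + 406 = 3557
link = 3968/3557 = 1.115547
Link 1999→2000:
ΣP(2000)Q(1999) = 28×154 + 2×191 = 4312 + 382 = 4694
ΣP(1999)Q(1999) = 26×154 + 2×191 = 4004 + 382 = 4386
link = 4694/4386 = 1.070223
Chained index = 100 × 1.180583 × 1.115547 × 1.070223 = 140.9480

140.95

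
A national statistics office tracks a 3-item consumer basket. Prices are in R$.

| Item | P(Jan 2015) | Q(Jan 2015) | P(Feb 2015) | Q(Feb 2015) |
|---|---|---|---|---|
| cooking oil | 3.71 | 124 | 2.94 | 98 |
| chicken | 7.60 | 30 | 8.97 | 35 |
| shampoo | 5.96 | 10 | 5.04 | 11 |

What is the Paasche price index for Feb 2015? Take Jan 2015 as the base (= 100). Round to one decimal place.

Paasche price index uses current-period quantities as weights.
ΣP(Feb 2015)·Q(Feb 2015) = 2.94×98 + 8.97×35 + 5.04×11 = 288.12 + 313.95 + 55.44 = 657.51
ΣP(Jan 2015)·Q(Feb 2015) = 3.71×98 + 7.60×35 + 5.96×11 = 363.58 + 266 + 65.56 = 695.14
Index = 657.51 / 695.14 × 100 = 94.5867

94.6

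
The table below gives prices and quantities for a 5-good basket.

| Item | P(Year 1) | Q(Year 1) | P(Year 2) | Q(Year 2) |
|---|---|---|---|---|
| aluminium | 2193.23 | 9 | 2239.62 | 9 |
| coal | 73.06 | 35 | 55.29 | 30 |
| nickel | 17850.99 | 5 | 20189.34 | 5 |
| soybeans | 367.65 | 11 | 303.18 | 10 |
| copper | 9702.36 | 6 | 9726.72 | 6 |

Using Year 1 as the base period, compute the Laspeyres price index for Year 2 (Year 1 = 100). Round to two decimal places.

Laspeyres price index uses base-period quantities as weights.
ΣP(Year 2)·Q(Year 1) = 2239.62×9 + 55.29×35 + 20189.34×5 + 303.18×11 + 9726.72×6 = 20156.58 + 1935.15 + 100946.7 + 3334.98 + 58360.32 = 184733.73
ΣP(Year 1)·Q(Year 1) = 2193.23×9 + 73.06×35 + 17850.99×5 + 367.65×11 + 9702.36×6 = 19739.07 + 2557.1 + 89254.95 + 4044.15 + 58214.16 = 173809.43
Index = 184733.73 / 173809.43 × 100 = 106.2852

106.29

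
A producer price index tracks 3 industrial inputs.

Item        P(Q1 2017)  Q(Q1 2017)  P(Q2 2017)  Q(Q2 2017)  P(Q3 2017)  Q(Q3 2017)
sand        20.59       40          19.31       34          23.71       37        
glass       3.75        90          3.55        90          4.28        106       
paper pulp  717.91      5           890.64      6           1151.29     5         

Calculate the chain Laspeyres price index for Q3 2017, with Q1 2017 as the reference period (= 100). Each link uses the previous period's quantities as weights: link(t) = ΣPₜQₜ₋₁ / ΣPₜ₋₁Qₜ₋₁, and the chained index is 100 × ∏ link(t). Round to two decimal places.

Link Q1 2017→Q2 2017:
ΣP(Q2 2017)Q(Q1 2017) = 19.31×40 + 3.55×90 + 890.64×5 = 772.4 + 319.5 + 4453.2 = 5545.1
ΣP(Q1 2017)Q(Q1 2017) = 20.59×40 + 3.75×90 + 717.91×5 = 823.6 + 337.5 + 3589.55 = 4750.65
link = 5545.1/4750.65 = 1.167230
Link Q2 2017→Q3 2017:
ΣP(Q3 2017)Q(Q2 2017) = 23.71×34 + 4.28×90 + 1151.29×6 = 806.14 + 385.2 + 6907.74 = 8099.08
ΣP(Q2 2017)Q(Q2 2017) = 19.31×34 + 3.55×90 + 890.64×6 = 656.54 + 319.5 + 5343.84 = 6319.88
link = 8099.08/6319.88 = 1.281524
Chained index = 100 × 1.167230 × 1.281524 = 149.5833

149.58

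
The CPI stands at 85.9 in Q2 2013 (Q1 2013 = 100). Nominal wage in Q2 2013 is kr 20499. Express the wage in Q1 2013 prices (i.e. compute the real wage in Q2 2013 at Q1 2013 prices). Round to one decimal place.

Real = Nominal ÷ (Index/100) = 20499 ÷ (85.9/100)
     = 20499 ÷ 0.859 = 23863.7951

23863.8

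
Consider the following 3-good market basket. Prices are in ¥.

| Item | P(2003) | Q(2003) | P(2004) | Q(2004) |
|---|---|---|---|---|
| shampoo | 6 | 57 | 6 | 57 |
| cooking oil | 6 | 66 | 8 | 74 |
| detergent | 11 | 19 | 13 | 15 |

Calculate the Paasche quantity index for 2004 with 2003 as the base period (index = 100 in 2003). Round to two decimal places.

Paasche quantity index uses current-period prices as weights.
ΣP(2004)·Q(2004) = 6×57 + 8×74 + 13×15 = 342 + 592 + 195 = 1129
ΣP(2004)·Q(2003) = 6×57 + 8×66 + 13×19 = 342 + 528 + 247 = 1117
Index = 1129 / 1117 × 100 = 101.0743

101.07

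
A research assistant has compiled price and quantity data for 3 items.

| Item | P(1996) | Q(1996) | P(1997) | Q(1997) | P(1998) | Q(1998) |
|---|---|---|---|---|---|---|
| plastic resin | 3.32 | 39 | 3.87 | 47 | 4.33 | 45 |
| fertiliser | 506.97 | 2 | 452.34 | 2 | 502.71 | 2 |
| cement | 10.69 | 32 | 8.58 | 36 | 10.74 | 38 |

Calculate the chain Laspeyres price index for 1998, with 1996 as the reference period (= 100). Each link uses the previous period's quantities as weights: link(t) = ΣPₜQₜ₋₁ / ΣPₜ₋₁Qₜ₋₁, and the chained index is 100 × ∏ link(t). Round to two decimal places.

Link 1996→1997:
ΣP(1997)Q(1996) = 3.87×39 + 452.34×2 + 8.58×32 = 150.93 + 904.68 + 274.56 = 1330.17
ΣP(1996)Q(1996) = 3.32×39 + 506.97×2 + 10.69×32 = 129.48 + 1013.94 + 342.08 = 1485.5
link = 1330.17/1485.5 = 0.895436
Link 1997→1998:
ΣP(1998)Q(1997) = 4.33×47 + 502.71×2 + 10.74×36 = 203.51 + 1005.42 + 386.64 = 1595.57
ΣP(1997)Q(1997) = 3.87×47 + 452.34×2 + 8.58×36 = 181.89 + 904.68 + 308.88 = 1395.45
link = 1595.57/1395.45 = 1.143409
Chained index = 100 × 0.895436 × 1.143409 = 102.3849

102.38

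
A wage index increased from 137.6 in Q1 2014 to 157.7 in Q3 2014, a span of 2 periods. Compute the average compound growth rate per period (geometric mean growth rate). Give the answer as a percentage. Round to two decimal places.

7.05%

Growth factor = (157.7/137.6)^(1/2) = (1.146076)^(1/2) = 1.070549
Growth rate = 1.070549 − 1 = 0.070549 = 7.0549%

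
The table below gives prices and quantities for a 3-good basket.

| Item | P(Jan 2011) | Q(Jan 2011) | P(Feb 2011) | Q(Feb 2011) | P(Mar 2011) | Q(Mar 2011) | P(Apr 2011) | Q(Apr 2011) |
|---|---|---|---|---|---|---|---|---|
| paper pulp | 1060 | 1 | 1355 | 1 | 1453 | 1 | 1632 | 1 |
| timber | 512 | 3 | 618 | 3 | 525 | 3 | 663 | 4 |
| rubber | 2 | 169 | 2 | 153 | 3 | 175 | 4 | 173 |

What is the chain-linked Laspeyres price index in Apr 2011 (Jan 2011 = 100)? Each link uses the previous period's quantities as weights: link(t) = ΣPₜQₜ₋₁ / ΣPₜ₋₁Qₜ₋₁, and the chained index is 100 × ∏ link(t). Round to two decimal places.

145.85

Link Jan 2011→Feb 2011:
ΣP(Feb 2011)Q(Jan 2011) = 1355×1 + 618×3 + 2×169 = 1355 + 1854 + 338 = 3547
ΣP(Jan 2011)Q(Jan 2011) = 1060×1 + 512×3 + 2×169 = 1060 + 1536 + 338 = 2934
link = 3547/2934 = 1.208930
Link Feb 2011→Mar 2011:
ΣP(Mar 2011)Q(Feb 2011) = 1453×1 + 525×3 + 3×153 = 1453 + 1575 + 459 = 3487
ΣP(Feb 2011)Q(Feb 2011) = 1355×1 + 618×3 + 2×153 = 1355 + 1854 + 306 = 3515
link = 3487/3515 = 0.992034
Link Mar 2011→Apr 2011:
ΣP(Apr 2011)Q(Mar 2011) = 1632×1 + 663×3 + 4×175 = 1632 + 1989 + 700 = 4321
ΣP(Mar 2011)Q(Mar 2011) = 1453×1 + 525×3 + 3×175 = 1453 + 1575 + 525 = 3553
link = 4321/3553 = 1.216155
Chained index = 100 × 1.208930 × 0.992034 × 1.216155 = 145.8535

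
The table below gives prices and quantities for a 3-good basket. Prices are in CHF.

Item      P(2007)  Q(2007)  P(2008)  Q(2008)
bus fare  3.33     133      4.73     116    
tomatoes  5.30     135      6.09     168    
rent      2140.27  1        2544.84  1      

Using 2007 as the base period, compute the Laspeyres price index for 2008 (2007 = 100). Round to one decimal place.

Laspeyres price index uses base-period quantities as weights.
ΣP(2008)·Q(2007) = 4.73×133 + 6.09×135 + 2544.84×1 = 629.09 + 822.15 + 2544.84 = 3996.08
ΣP(2007)·Q(2007) = 3.33×133 + 5.30×135 + 2140.27×1 = 442.89 + 715.5 + 2140.27 = 3298.66
Index = 3996.08 / 3298.66 × 100 = 121.1425

121.1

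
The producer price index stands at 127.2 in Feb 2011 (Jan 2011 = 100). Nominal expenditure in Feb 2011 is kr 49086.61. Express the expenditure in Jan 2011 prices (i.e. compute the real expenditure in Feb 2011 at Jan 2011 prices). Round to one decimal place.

38590.1

Real = Nominal ÷ (Index/100) = 49086.61 ÷ (127.2/100)
     = 49086.61 ÷ 1.272 = 38590.1022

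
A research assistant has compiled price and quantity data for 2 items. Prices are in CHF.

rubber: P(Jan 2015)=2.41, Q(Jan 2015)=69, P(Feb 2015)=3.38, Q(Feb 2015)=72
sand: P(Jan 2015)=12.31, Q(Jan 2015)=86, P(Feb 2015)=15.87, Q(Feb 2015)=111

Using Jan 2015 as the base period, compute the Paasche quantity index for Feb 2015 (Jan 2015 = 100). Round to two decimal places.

Paasche quantity index uses current-period prices as weights.
ΣP(Feb 2015)·Q(Feb 2015) = 3.38×72 + 15.87×111 = 243.36 + 1761.57 = 2004.93
ΣP(Feb 2015)·Q(Jan 2015) = 3.38×69 + 15.87×86 = 233.22 + 1364.82 = 1598.04
Index = 2004.93 / 1598.04 × 100 = 125.4618

125.46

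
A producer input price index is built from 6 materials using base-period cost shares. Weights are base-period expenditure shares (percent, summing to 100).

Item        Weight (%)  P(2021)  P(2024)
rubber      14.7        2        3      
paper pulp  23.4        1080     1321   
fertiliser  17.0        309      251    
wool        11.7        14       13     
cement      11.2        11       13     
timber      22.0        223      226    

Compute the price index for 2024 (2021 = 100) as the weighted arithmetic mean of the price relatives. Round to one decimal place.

rubber: 14.7 × (3/2) = 14.7 × 1.500000 = 22.0500
paper pulp: 23.4 × (1321/1080) = 23.4 × 1.223148 = 28.6217
fertiliser: 17.0 × (251/309) = 17.0 × 0.812298 = 13.8091
wool: 11.7 × (13/14) = 11.7 × 0.928571 = 10.8643
cement: 11.2 × (13/11) = 11.2 × 1.181818 = 13.2364
timber: 22.0 × (226/223) = 22.0 × 1.013453 = 22.2960
Index = Σ wᵢ·(p₁ᵢ/p₀ᵢ) = 22.0500 + 28.6217 + 13.8091 + 10.8643 + 13.2364 + 22.2960 = 110.8773

110.9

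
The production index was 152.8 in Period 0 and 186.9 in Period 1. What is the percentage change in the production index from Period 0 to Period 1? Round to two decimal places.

22.32%

Change = (186.9 − 152.8) / 152.8 × 100
       = 34.1 / 152.8 × 100 = 22.3168%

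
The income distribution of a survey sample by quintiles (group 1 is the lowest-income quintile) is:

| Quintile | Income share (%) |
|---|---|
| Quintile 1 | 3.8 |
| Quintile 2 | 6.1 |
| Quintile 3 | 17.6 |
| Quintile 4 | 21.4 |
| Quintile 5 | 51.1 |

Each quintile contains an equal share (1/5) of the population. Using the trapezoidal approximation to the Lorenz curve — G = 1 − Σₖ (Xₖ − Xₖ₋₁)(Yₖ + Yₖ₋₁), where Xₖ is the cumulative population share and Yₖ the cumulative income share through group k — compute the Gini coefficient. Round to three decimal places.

0.440

Cumulative income shares Yₖ: 0.0380, 0.0990, 0.2750, 0.4890, 1.0000
Σ (Xₖ−Xₖ₋₁)(Yₖ+Yₖ₋₁) = (1/5)(0.0380+0.0000) + (1/5)(0.0990+0.0380) + (1/5)(0.2750+0.0990) + (1/5)(0.4890+0.2750) + (1/5)(1.0000+0.4890)
  = 0.0076 + 0.0274 + 0.0748 + 0.1528 + 0.2978 = 0.5604
G = 1 − 0.5604 = 0.4396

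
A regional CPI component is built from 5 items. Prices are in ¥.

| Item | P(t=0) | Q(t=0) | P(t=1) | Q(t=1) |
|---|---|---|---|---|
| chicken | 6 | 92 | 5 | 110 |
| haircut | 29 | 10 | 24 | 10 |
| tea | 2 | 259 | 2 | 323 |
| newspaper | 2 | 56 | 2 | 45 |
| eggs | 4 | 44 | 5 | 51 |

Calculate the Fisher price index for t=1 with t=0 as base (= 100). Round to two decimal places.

94.14

Laspeyres component (base-period weights):
ΣP(t=1)Q(t=0) = 5×92 + 24×10 + 2×259 + 2×56 + 5×44 = 460 + 240 + 518 + 112 + 220 = 1550
ΣP(t=0)Q(t=0) = 6×92 + 29×10 + 2×259 + 2×56 + 4×44 = 552 + 290 + 518 + 112 + 176 = 1648
L = 1550 / 1648 × 100 = 94.0534
Paasche component (current-period weights):
ΣP(t=1)Q(t=1) = 5×110 + 24×10 + 2×323 + 2×45 + 5×51 = 550 + 240 + 646 + 90 + 255 = 1781
ΣP(t=0)Q(t=1) = 6×110 + 29×10 + 2×323 + 2×45 + 4×51 = 660 + 290 + 646 + 90 + 204 = 1890
P = 1781 / 1890 × 100 = 94.2328
Fisher = √(L × P) = √(94.0534 × 94.2328) = 94.1431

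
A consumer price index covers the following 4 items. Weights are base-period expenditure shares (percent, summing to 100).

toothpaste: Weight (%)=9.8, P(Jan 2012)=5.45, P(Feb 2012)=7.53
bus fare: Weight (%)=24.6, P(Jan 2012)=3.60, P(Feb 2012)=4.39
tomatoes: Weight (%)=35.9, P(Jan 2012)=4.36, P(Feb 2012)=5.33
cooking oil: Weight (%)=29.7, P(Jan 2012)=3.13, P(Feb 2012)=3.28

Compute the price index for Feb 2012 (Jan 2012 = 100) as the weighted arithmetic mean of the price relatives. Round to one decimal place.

118.5

toothpaste: 9.8 × (7.53/5.45) = 9.8 × 1.381651 = 13.5402
bus fare: 24.6 × (4.39/3.60) = 24.6 × 1.219444 = 29.9983
tomatoes: 35.9 × (5.33/4.36) = 35.9 × 1.222477 = 43.8869
cooking oil: 29.7 × (3.28/3.13) = 29.7 × 1.047923 = 31.1233
Index = Σ wᵢ·(p₁ᵢ/p₀ᵢ) = 13.5402 + 29.9983 + 43.8869 + 31.1233 = 118.5488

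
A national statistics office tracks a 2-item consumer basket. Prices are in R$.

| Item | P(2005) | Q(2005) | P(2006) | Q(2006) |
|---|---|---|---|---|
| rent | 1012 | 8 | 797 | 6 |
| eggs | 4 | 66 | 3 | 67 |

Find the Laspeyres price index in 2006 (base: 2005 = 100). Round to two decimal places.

78.64

Laspeyres price index uses base-period quantities as weights.
ΣP(2006)·Q(2005) = 797×8 + 3×66 = 6376 + 198 = 6574
ΣP(2005)·Q(2005) = 1012×8 + 4×66 = 8096 + 264 = 8360
Index = 6574 / 8360 × 100 = 78.6364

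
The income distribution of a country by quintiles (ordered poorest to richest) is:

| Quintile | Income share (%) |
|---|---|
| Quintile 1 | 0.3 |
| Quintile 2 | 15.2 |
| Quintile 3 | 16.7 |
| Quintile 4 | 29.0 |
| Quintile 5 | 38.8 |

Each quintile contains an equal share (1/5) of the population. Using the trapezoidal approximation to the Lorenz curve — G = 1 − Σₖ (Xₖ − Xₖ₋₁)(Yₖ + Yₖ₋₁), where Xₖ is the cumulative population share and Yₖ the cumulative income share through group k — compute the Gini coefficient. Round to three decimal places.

Cumulative income shares Yₖ: 0.0030, 0.1550, 0.3220, 0.6120, 1.0000
Σ (Xₖ−Xₖ₋₁)(Yₖ+Yₖ₋₁) = (1/5)(0.0030+0.0000) + (1/5)(0.1550+0.0030) + (1/5)(0.3220+0.1550) + (1/5)(0.6120+0.3220) + (1/5)(1.0000+0.6120)
  = 0.0006 + 0.0316 + 0.0954 + 0.1868 + 0.3224 = 0.6368
G = 1 − 0.6368 = 0.3632

0.363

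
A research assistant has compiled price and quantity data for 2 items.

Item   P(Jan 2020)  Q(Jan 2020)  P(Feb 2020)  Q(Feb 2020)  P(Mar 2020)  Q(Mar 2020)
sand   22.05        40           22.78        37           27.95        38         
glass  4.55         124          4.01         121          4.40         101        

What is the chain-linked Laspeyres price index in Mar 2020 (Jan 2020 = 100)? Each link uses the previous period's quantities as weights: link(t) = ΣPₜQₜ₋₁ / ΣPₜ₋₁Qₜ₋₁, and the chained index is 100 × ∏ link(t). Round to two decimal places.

Link Jan 2020→Feb 2020:
ΣP(Feb 2020)Q(Jan 2020) = 22.78×40 + 4.01×124 = 911.2 + 497.24 = 1408.44
ΣP(Jan 2020)Q(Jan 2020) = 22.05×40 + 4.55×124 = 882 + 564.2 = 1446.2
link = 1408.44/1446.2 = 0.973890
Link Feb 2020→Mar 2020:
ΣP(Mar 2020)Q(Feb 2020) = 27.95×37 + 4.40×121 = 1034.15 + 532.4 = 1566.55
ΣP(Feb 2020)Q(Feb 2020) = 22.78×37 + 4.01×121 = 842.86 + 485.21 = 1328.07
link = 1566.55/1328.07 = 1.179569
Chained index = 100 × 0.973890 × 1.179569 = 114.8771

114.88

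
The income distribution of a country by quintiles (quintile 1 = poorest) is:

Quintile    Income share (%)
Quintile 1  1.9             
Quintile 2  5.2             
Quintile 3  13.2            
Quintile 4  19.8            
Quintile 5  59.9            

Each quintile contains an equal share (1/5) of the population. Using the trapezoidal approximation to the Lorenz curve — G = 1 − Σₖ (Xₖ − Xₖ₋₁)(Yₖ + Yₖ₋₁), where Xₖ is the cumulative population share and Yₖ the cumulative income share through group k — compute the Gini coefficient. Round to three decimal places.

Cumulative income shares Yₖ: 0.0190, 0.0710, 0.2030, 0.4010, 1.0000
Σ (Xₖ−Xₖ₋₁)(Yₖ+Yₖ₋₁) = (1/5)(0.0190+0.0000) + (1/5)(0.0710+0.0190) + (1/5)(0.2030+0.0710) + (1/5)(0.4010+0.2030) + (1/5)(1.0000+0.4010)
  = 0.0038 + 0.0180 + 0.0548 + 0.1208 + 0.2802 = 0.4776
G = 1 − 0.4776 = 0.5224

0.522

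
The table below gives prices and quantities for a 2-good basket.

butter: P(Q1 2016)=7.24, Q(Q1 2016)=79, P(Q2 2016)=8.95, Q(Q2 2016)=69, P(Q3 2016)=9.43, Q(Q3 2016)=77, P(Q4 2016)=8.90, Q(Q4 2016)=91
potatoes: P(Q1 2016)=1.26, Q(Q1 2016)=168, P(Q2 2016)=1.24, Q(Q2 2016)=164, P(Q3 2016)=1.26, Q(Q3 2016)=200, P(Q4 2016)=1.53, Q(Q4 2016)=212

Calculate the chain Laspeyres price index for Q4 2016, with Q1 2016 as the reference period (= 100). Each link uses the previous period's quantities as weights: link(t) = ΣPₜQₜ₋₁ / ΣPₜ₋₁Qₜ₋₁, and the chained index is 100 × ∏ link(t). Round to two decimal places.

123.63

Link Q1 2016→Q2 2016:
ΣP(Q2 2016)Q(Q1 2016) = 8.95×79 + 1.24×168 = 707.05 + 208.32 = 915.37
ΣP(Q1 2016)Q(Q1 2016) = 7.24×79 + 1.26×168 = 571.96 + 211.68 = 783.64
link = 915.37/783.64 = 1.168100
Link Q2 2016→Q3 2016:
ΣP(Q3 2016)Q(Q2 2016) = 9.43×69 + 1.26×164 = 650.67 + 206.64 = 857.31
ΣP(Q2 2016)Q(Q2 2016) = 8.95×69 + 1.24×164 = 617.55 + 203.36 = 820.91
link = 857.31/820.91 = 1.044341
Link Q3 2016→Q4 2016:
ΣP(Q4 2016)Q(Q3 2016) = 8.90×77 + 1.53×200 = 685.3 + 306 = 991.3
ΣP(Q3 2016)Q(Q3 2016) = 9.43×77 + 1.26×200 = 726.11 + 252 = 978.11
link = 991.3/978.11 = 1.013485
Chained index = 100 × 1.168100 × 1.044341 × 1.013485 = 123.6345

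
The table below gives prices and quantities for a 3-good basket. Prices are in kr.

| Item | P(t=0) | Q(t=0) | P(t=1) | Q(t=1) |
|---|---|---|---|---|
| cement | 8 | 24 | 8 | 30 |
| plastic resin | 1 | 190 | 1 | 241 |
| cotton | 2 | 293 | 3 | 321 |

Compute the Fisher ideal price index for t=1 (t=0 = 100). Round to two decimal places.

Laspeyres component (base-period weights):
ΣP(t=1)Q(t=0) = 8×24 + 1×190 + 3×293 = 192 + 190 + 879 = 1261
ΣP(t=0)Q(t=0) = 8×24 + 1×190 + 2×293 = 192 + 190 + 586 = 968
L = 1261 / 968 × 100 = 130.2686
Paasche component (current-period weights):
ΣP(t=1)Q(t=1) = 8×30 + 1×241 + 3×321 = 240 + 241 + 963 = 1444
ΣP(t=0)Q(t=1) = 8×30 + 1×241 + 2×321 = 240 + 241 + 642 = 1123
P = 1444 / 1123 × 100 = 128.5841
Fisher = √(L × P) = √(130.2686 × 128.5841) = 129.4236

129.42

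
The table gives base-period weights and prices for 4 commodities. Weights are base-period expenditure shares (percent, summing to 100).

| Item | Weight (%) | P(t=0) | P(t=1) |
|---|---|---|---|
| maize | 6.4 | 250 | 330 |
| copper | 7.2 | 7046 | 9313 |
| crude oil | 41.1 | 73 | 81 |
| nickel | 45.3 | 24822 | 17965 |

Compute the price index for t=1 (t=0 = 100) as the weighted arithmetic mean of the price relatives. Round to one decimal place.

96.4

maize: 6.4 × (330/250) = 6.4 × 1.320000 = 8.4480
copper: 7.2 × (9313/7046) = 7.2 × 1.321743 = 9.5165
crude oil: 41.1 × (81/73) = 41.1 × 1.109589 = 45.6041
nickel: 45.3 × (17965/24822) = 45.3 × 0.723753 = 32.7860
Index = Σ wᵢ·(p₁ᵢ/p₀ᵢ) = 8.4480 + 9.5165 + 45.6041 + 32.7860 = 96.3547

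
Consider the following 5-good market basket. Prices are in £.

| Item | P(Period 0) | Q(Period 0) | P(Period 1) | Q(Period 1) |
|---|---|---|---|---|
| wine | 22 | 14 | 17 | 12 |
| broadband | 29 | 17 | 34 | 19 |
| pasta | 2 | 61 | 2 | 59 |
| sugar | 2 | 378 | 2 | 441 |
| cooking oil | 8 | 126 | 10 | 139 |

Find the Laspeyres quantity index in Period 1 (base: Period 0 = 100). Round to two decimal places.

108.93

Laspeyres quantity index uses base-period prices as weights.
ΣP(Period 0)·Q(Period 1) = 22×12 + 29×19 + 2×59 + 2×441 + 8×139 = 264 + 551 + 118 + 882 + 1112 = 2927
ΣP(Period 0)·Q(Period 0) = 22×14 + 29×17 + 2×61 + 2×378 + 8×126 = 308 + 493 + 122 + 756 + 1008 = 2687
Index = 2927 / 2687 × 100 = 108.9319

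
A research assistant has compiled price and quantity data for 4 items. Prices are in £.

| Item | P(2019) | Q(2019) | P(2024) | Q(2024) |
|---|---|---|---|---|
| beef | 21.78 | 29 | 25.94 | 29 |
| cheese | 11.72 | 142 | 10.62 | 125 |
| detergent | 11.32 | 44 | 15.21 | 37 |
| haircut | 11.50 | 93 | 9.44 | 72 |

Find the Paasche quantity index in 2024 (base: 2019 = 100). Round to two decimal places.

Paasche quantity index uses current-period prices as weights.
ΣP(2024)·Q(2024) = 25.94×29 + 10.62×125 + 15.21×37 + 9.44×72 = 752.26 + 1327.5 + 562.77 + 679.68 = 3322.21
ΣP(2024)·Q(2019) = 25.94×29 + 10.62×142 + 15.21×44 + 9.44×93 = 752.26 + 1508.04 + 669.24 + 877.92 = 3807.46
Index = 3322.21 / 3807.46 × 100 = 87.2553

87.26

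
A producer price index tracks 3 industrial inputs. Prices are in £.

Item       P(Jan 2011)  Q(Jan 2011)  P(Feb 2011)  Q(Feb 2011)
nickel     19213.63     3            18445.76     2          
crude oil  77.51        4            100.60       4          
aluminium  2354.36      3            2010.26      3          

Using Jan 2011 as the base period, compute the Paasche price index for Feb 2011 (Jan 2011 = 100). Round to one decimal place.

Paasche price index uses current-period quantities as weights.
ΣP(Feb 2011)·Q(Feb 2011) = 18445.76×2 + 100.60×4 + 2010.26×3 = 36891.52 + 402.4 + 6030.78 = 43324.7
ΣP(Jan 2011)·Q(Feb 2011) = 19213.63×2 + 77.51×4 + 2354.36×3 = 38427.26 + 310.04 + 7063.08 = 45800.38
Index = 43324.7 / 45800.38 × 100 = 94.5946

94.6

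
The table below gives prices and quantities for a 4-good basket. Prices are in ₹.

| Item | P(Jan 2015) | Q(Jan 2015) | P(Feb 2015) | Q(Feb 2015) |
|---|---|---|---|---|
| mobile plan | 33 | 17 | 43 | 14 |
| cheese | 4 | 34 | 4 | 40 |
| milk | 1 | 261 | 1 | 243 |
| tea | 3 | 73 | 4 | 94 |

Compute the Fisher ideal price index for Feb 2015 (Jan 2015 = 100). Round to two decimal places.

Laspeyres component (base-period weights):
ΣP(Feb 2015)Q(Jan 2015) = 43×17 + 4×34 + 1×261 + 4×73 = 731 + 136 + 261 + 292 = 1420
ΣP(Jan 2015)Q(Jan 2015) = 33×17 + 4×34 + 1×261 + 3×73 = 561 + 136 + 261 + 219 = 1177
L = 1420 / 1177 × 100 = 120.6457
Paasche component (current-period weights):
ΣP(Feb 2015)Q(Feb 2015) = 43×14 + 4×40 + 1×243 + 4×94 = 602 + 160 + 243 + 376 = 1381
ΣP(Jan 2015)Q(Feb 2015) = 33×14 + 4×40 + 1×243 + 3×94 = 462 + 160 + 243 + 282 = 1147
P = 1381 / 1147 × 100 = 120.4010
Fisher = √(L × P) = √(120.6457 × 120.4010) = 120.5233

120.52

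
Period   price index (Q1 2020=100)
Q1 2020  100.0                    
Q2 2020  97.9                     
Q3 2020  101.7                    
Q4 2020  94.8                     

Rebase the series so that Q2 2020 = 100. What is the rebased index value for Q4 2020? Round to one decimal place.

96.8

Rebased(Q4 2020) = 94.8 / 97.9 × 100 = 96.8335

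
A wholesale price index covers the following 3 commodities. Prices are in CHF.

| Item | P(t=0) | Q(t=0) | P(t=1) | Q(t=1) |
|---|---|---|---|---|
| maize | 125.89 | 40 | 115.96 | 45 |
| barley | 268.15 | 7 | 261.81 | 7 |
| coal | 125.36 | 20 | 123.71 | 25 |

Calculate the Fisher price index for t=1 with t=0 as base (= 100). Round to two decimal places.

94.99

Laspeyres component (base-period weights):
ΣP(t=1)Q(t=0) = 115.96×40 + 261.81×7 + 123.71×20 = 4638.4 + 1832.67 + 2474.2 = 8945.27
ΣP(t=0)Q(t=0) = 125.89×40 + 268.15×7 + 125.36×20 = 5035.6 + 1877.05 + 2507.2 = 9419.85
L = 8945.27 / 9419.85 × 100 = 94.9619
Paasche component (current-period weights):
ΣP(t=1)Q(t=1) = 115.96×45 + 261.81×7 + 123.71×25 = 5218.2 + 1832.67 + 3092.75 = 10143.62
ΣP(t=0)Q(t=1) = 125.89×45 + 268.15×7 + 125.36×25 = 5665.05 + 1877.05 + 3134 = 10676.1
P = 10143.62 / 10676.1 × 100 = 95.0124
Fisher = √(L × P) = √(94.9619 × 95.0124) = 94.9872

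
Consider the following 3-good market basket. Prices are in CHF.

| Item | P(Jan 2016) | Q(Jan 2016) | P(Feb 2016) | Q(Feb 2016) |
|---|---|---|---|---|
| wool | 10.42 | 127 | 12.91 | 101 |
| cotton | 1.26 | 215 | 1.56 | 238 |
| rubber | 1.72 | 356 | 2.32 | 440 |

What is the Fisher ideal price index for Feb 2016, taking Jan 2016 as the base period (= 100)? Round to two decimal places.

Laspeyres component (base-period weights):
ΣP(Feb 2016)Q(Jan 2016) = 12.91×127 + 1.56×215 + 2.32×356 = 1639.57 + 335.4 + 825.92 = 2800.89
ΣP(Jan 2016)Q(Jan 2016) = 10.42×127 + 1.26×215 + 1.72×356 = 1323.34 + 270.9 + 612.32 = 2206.56
L = 2800.89 / 2206.56 × 100 = 126.9347
Paasche component (current-period weights):
ΣP(Feb 2016)Q(Feb 2016) = 12.91×101 + 1.56×238 + 2.32×440 = 1303.91 + 371.28 + 1020.8 = 2695.99
ΣP(Jan 2016)Q(Feb 2016) = 10.42×101 + 1.26×238 + 1.72×440 = 1052.42 + 299.88 + 756.8 = 2109.1
P = 2695.99 / 2109.1 × 100 = 127.8266
Fisher = √(L × P) = √(126.9347 × 127.8266) = 127.3798

127.38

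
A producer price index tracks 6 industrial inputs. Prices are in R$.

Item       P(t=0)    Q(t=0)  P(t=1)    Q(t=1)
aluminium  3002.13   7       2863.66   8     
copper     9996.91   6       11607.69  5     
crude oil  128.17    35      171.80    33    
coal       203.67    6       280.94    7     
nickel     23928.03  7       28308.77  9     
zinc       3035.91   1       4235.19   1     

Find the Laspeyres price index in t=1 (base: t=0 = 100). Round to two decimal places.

116.54

Laspeyres price index uses base-period quantities as weights.
ΣP(t=1)·Q(t=0) = 2863.66×7 + 11607.69×6 + 171.80×35 + 280.94×6 + 28308.77×7 + 4235.19×1 = 20045.62 + 69646.14 + 6013 + 1685.64 + 198161.39 + 4235.19 = 299786.98
ΣP(t=0)·Q(t=0) = 3002.13×7 + 9996.91×6 + 128.17×35 + 203.67×6 + 23928.03×7 + 3035.91×1 = 21014.91 + 59981.46 + 4485.95 + 1222.02 + 167496.21 + 3035.91 = 257236.46
Index = 299786.98 / 257236.46 × 100 = 116.5414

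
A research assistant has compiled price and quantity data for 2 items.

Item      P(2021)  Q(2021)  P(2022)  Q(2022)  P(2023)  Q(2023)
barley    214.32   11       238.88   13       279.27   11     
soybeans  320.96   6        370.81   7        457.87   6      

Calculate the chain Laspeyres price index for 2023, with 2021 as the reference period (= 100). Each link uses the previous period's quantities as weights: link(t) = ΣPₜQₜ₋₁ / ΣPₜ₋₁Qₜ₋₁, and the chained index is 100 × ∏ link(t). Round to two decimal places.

135.83

Link 2021→2022:
ΣP(2022)Q(2021) = 238.88×11 + 370.81×6 = 2627.68 + 2224.86 = 4852.54
ΣP(2021)Q(2021) = 214.32×11 + 320.96×6 = 2357.52 + 1925.76 = 4283.28
link = 4852.54/4283.28 = 1.132903
Link 2022→2023:
ΣP(2023)Q(2022) = 279.27×13 + 457.87×7 = 3630.51 + 3205.09 = 6835.6
ΣP(2022)Q(2022) = 238.88×13 + 370.81×7 = 3105.44 + 2595.67 = 5701.11
link = 6835.6/5701.11 = 1.198995
Chained index = 100 × 1.132903 × 1.198995 = 135.8344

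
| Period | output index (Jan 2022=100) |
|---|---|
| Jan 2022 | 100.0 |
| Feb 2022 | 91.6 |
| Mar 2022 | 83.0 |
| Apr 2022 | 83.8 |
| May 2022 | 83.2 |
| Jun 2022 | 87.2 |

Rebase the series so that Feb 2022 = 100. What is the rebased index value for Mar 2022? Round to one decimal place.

90.6

Rebased(Mar 2022) = 83.0 / 91.6 × 100 = 90.6114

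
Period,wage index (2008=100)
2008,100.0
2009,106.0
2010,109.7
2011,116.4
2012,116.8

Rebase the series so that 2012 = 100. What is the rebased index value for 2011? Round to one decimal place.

Rebased(2011) = 116.4 / 116.8 × 100 = 99.6575

99.7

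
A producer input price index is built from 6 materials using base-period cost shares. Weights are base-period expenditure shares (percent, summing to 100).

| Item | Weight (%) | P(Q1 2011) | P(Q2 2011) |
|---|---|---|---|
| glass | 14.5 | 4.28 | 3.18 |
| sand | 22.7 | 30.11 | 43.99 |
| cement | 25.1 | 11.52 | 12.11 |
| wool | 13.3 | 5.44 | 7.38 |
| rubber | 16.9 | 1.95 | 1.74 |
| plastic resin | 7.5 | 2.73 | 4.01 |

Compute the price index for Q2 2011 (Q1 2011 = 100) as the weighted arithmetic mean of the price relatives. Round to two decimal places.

glass: 14.5 × (3.18/4.28) = 14.5 × 0.742991 = 10.7734
sand: 22.7 × (43.99/30.11) = 22.7 × 1.460976 = 33.1642
cement: 25.1 × (12.11/11.52) = 25.1 × 1.051215 = 26.3855
wool: 13.3 × (7.38/5.44) = 13.3 × 1.356618 = 18.0430
rubber: 16.9 × (1.74/1.95) = 16.9 × 0.892308 = 15.0800
plastic resin: 7.5 × (4.01/2.73) = 7.5 × 1.468864 = 11.0165
Index = Σ wᵢ·(p₁ᵢ/p₀ᵢ) = 10.7734 + 33.1642 + 26.3855 + 18.0430 + 15.0800 + 11.0165 = 114.4625

114.46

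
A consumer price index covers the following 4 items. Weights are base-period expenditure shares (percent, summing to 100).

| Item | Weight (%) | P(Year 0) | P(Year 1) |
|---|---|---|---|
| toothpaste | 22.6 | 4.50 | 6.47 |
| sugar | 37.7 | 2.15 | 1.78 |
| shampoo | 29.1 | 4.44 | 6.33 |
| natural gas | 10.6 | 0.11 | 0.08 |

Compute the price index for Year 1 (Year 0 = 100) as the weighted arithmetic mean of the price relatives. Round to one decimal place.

112.9

toothpaste: 22.6 × (6.47/4.50) = 22.6 × 1.437778 = 32.4938
sugar: 37.7 × (1.78/2.15) = 37.7 × 0.827907 = 31.2121
shampoo: 29.1 × (6.33/4.44) = 29.1 × 1.425676 = 41.4872
natural gas: 10.6 × (0.08/0.11) = 10.6 × 0.727273 = 7.7091
Index = Σ wᵢ·(p₁ᵢ/p₀ᵢ) = 32.4938 + 31.2121 + 41.4872 + 7.7091 = 112.9021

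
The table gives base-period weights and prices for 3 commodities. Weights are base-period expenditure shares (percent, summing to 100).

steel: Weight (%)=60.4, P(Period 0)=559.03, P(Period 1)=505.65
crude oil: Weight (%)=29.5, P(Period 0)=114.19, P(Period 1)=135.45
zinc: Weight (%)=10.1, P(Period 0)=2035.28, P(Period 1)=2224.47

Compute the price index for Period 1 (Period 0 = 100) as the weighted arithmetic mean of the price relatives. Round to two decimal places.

100.66

steel: 60.4 × (505.65/559.03) = 60.4 × 0.904513 = 54.6326
crude oil: 29.5 × (135.45/114.19) = 29.5 × 1.186181 = 34.9923
zinc: 10.1 × (2224.47/2035.28) = 10.1 × 1.092955 = 11.0388
Index = Σ wᵢ·(p₁ᵢ/p₀ᵢ) = 54.6326 + 34.9923 + 11.0388 = 100.6638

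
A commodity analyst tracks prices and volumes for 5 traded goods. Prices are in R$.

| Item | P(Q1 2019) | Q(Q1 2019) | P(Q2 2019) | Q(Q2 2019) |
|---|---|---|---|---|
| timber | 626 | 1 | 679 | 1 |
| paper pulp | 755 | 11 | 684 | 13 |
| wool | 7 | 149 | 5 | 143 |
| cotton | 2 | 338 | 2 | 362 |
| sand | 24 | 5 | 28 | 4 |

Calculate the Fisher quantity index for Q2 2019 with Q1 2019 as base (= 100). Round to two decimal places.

Laspeyres component (base-period weights):
ΣP(Q1 2019)Q(Q2 2019) = 626×1 + 755×13 + 7×143 + 2×362 + 24×4 = 626 + 9815 + 1001 + 724 + 96 = 12262
ΣP(Q1 2019)Q(Q1 2019) = 626×1 + 755×11 + 7×149 + 2×338 + 24×5 = 626 + 8305 + 1043 + 676 + 120 = 10770
L = 12262 / 10770 × 100 = 113.8533
Paasche component (current-period weights):
ΣP(Q2 2019)Q(Q2 2019) = 679×1 + 684×13 + 5×143 + 2×362 + 28×4 = 679 + 8892 + 715 + 724 + 112 = 11122
ΣP(Q2 2019)Q(Q1 2019) = 679×1 + 684×11 + 5×149 + 2×338 + 28×5 = 679 + 7524 + 745 + 676 + 140 = 9764
P = 11122 / 9764 × 100 = 113.9082
Fisher = √(L × P) = √(113.8533 × 113.9082) = 113.8808

113.88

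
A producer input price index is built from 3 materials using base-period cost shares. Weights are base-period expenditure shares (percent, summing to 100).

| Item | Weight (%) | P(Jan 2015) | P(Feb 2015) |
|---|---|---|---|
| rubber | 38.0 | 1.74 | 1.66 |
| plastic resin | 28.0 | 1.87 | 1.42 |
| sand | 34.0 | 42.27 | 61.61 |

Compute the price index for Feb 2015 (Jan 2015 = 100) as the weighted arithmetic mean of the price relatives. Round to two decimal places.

107.07

rubber: 38.0 × (1.66/1.74) = 38.0 × 0.954023 = 36.2529
plastic resin: 28.0 × (1.42/1.87) = 28.0 × 0.759358 = 21.2620
sand: 34.0 × (61.61/42.27) = 34.0 × 1.457535 = 49.5562
Index = Σ wᵢ·(p₁ᵢ/p₀ᵢ) = 36.2529 + 21.2620 + 49.5562 = 107.0711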